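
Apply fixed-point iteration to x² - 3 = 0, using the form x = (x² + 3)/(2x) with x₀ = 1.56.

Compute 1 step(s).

Equation: x² - 3 = 0
Fixed-point form: x = (x² + 3)/(2x)
x₀ = 1.56

x_1 = g(1.560000) = 1.741538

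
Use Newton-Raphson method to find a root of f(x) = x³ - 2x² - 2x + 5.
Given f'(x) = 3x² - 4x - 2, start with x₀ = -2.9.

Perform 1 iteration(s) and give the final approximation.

f(x) = x³ - 2x² - 2x + 5
f'(x) = 3x² - 4x - 2
x₀ = -2.9

Newton-Raphson formula: x_{n+1} = x_n - f(x_n)/f'(x_n)

Iteration 1:
  f(-2.900000) = -30.409000
  f'(-2.900000) = 34.830000
  x_1 = -2.900000 - (-30.409000)/34.830000 = -2.026931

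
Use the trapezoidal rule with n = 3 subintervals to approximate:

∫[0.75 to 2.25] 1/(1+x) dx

f(x) = 1/(1+x)
a = 0.75, b = 2.25, n = 3
h = (b - a)/n = 0.500000

Trapezoidal rule: (h/2)[f(x₀) + 2f(x₁) + 2f(x₂) + ... + f(xₙ)]

x_0 = 0.7500, f(x_0) = 0.571429, coefficient = 1
x_1 = 1.2500, f(x_1) = 0.444444, coefficient = 2
x_2 = 1.7500, f(x_2) = 0.363636, coefficient = 2
x_3 = 2.2500, f(x_3) = 0.307692, coefficient = 1

I ≈ (0.500000/2) × 2.495282 = 0.623821
Exact value: 0.619039
Error: 0.004781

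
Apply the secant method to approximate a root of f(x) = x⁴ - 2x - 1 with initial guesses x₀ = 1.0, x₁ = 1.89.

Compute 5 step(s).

f(x) = x⁴ - 2x - 1
x₀ = 1.0, x₁ = 1.89

Secant formula: x_{n+1} = x_n - f(x_n)(x_n - x_{n-1})/(f(x_n) - f(x_{n-1}))

Iteration 1:
  f(1.000000) = -2.000000
  f(1.890000) = 7.979898
  x_2 = 1.890000 - 7.979898×(1.890000 - 1.000000)/(7.979898 - (-2.000000))
       = 1.178359
Iteration 2:
  f(1.890000) = 7.979898
  f(1.178359) = -1.428705
  x_3 = 1.178359 - (-1.428705)×(1.178359 - 1.890000)/(-1.428705 - 7.979898)
       = 1.286422
Iteration 3:
  f(1.178359) = -1.428705
  f(1.286422) = -0.834212
  x_4 = 1.286422 - (-0.834212)×(1.286422 - 1.178359)/(-0.834212 - (-1.428705))
       = 1.438060
Iteration 4:
  f(1.286422) = -0.834212
  f(1.438060) = 0.400571
  x_5 = 1.438060 - 0.400571×(1.438060 - 1.286422)/(0.400571 - (-0.834212))
       = 1.388868
Iteration 5:
  f(1.438060) = 0.400571
  f(1.388868) = -0.056875
  x_6 = 1.388868 - (-0.056875)×(1.388868 - 1.438060)/(-0.056875 - 0.400571)
       = 1.394984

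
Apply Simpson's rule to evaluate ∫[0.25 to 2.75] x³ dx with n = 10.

f(x) = x³
a = 0.25, b = 2.75, n = 10
h = (b - a)/n = 0.250000

Simpson's rule: (h/3)[f(x₀) + 4f(x₁) + 2f(x₂) + ... + f(xₙ)]

x_0 = 0.2500, f(x_0) = 0.015625, coefficient = 1
x_1 = 0.5000, f(x_1) = 0.125000, coefficient = 4
x_2 = 0.7500, f(x_2) = 0.421875, coefficient = 2
x_3 = 1.0000, f(x_3) = 1.000000, coefficient = 4
x_4 = 1.2500, f(x_4) = 1.953125, coefficient = 2
x_5 = 1.5000, f(x_5) = 3.375000, coefficient = 4
x_6 = 1.7500, f(x_6) = 5.359375, coefficient = 2
x_7 = 2.0000, f(x_7) = 8.000000, coefficient = 4
x_8 = 2.2500, f(x_8) = 11.390625, coefficient = 2
x_9 = 2.5000, f(x_9) = 15.625000, coefficient = 4
x_10 = 2.7500, f(x_10) = 20.796875, coefficient = 1

I ≈ (0.250000/3) × 171.562500 = 14.296875
Exact value: 14.296875
Error: 0.000000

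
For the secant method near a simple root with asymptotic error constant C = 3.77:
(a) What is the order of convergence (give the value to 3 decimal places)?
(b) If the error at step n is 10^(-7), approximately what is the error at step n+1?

(a) Secant method has superlinear convergence with order φ = (1+√5)/2 ≈ 1.618.
    This means |e_{n+1}| ≈ C|e_n|^1.618.

(b) With |e_n| = 10^(-7) and C = 3.77:
    |e_{n+1}| ≈ 3.77 × (10^(-7))^1.618 = 3.77 × 10^(-11.33)

(a) ≈ 1.618 (golden ratio); (b) |e_{n+1}| ≈ 1.779e-11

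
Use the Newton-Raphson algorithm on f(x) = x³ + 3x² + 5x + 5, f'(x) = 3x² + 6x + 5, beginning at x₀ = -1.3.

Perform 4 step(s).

f(x) = x³ + 3x² + 5x + 5
f'(x) = 3x² + 6x + 5
x₀ = -1.3

Newton-Raphson formula: x_{n+1} = x_n - f(x_n)/f'(x_n)

Iteration 1:
  f(-1.300000) = 1.373000
  f'(-1.300000) = 2.270000
  x_1 = -1.300000 - 1.373000/2.270000 = -1.904846
Iteration 2:
  f(-1.904846) = -0.550530
  f'(-1.904846) = 4.456238
  x_2 = -1.904846 - (-0.550530)/4.456238 = -1.781304
Iteration 3:
  f(-1.781304) = -0.039545
  f'(-1.781304) = 3.831309
  x_3 = -1.781304 - (-0.039545)/3.831309 = -1.770983
Iteration 4:
  f(-1.770983) = -0.000249
  f'(-1.770983) = 3.783243
  x_4 = -1.770983 - (-0.000249)/3.783243 = -1.770917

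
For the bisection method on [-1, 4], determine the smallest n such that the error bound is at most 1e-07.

We need (b-a)/2^n ≤ 1e-07
(4 - (-1))/2^n ≤ 1e-07
5/2^n ≤ 1e-07
2^n ≥ 50000000
n ≥ log₂(50000000) = 25.58
n ≥ 26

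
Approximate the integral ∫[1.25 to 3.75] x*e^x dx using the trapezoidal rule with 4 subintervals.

f(x) = x*e^x
a = 1.25, b = 3.75, n = 4
h = (b - a)/n = 0.625000

Trapezoidal rule: (h/2)[f(x₀) + 2f(x₁) + 2f(x₂) + ... + f(xₙ)]

x_0 = 1.2500, f(x_0) = 4.362929, coefficient = 1
x_1 = 1.8750, f(x_1) = 12.226536, coefficient = 2
x_2 = 2.5000, f(x_2) = 30.456235, coefficient = 2
x_3 = 3.1250, f(x_3) = 71.124672, coefficient = 2
x_4 = 3.7500, f(x_4) = 159.454058, coefficient = 1

I ≈ (0.625000/2) × 391.431872 = 122.322460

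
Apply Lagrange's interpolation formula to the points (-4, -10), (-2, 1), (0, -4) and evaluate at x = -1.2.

Lagrange interpolation formula:
P(x) = Σ yᵢ × Lᵢ(x)
where Lᵢ(x) = Π_{j≠i} (x - xⱼ)/(xᵢ - xⱼ)

L_0(-1.2) = (-1.2 - (-2))/(-4 - (-2)) × (-1.2 - 0)/(-4 - 0) = -0.120000
L_1(-1.2) = (-1.2 - (-4))/(-2 - (-4)) × (-1.2 - 0)/(-2 - 0) = 0.840000
L_2(-1.2) = (-1.2 - (-4))/(0 - (-4)) × (-1.2 - (-2))/(0 - (-2)) = 0.280000

P(-1.2) = (-10)×L_0(-1.2) + 1×L_1(-1.2) + (-4)×L_2(-1.2)
P(-1.2) = 0.920000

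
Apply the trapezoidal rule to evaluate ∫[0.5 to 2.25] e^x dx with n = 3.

f(x) = e^x
a = 0.5, b = 2.25, n = 3
h = (b - a)/n = 0.583333

Trapezoidal rule: (h/2)[f(x₀) + 2f(x₁) + 2f(x₂) + ... + f(xₙ)]

x_0 = 0.5000, f(x_0) = 1.648721, coefficient = 1
x_1 = 1.0833, f(x_1) = 2.954512, coefficient = 2
x_2 = 1.6667, f(x_2) = 5.294490, coefficient = 2
x_3 = 2.2500, f(x_3) = 9.487736, coefficient = 1

I ≈ (0.583333/2) × 27.634460 = 8.060051
Exact value: 7.839015
Error: 0.221036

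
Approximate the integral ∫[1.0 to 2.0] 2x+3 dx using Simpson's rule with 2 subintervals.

f(x) = 2x+3
a = 1.0, b = 2.0, n = 2
h = (b - a)/n = 0.500000

Simpson's rule: (h/3)[f(x₀) + 4f(x₁) + 2f(x₂) + ... + f(xₙ)]

x_0 = 1.0000, f(x_0) = 5.000000, coefficient = 1
x_1 = 1.5000, f(x_1) = 6.000000, coefficient = 4
x_2 = 2.0000, f(x_2) = 7.000000, coefficient = 1

I ≈ (0.500000/3) × 36.000000 = 6.000000
Exact value: 6.000000
Error: 0.000000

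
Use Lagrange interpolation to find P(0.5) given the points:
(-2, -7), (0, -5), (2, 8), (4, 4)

Lagrange interpolation formula:
P(x) = Σ yᵢ × Lᵢ(x)
where Lᵢ(x) = Π_{j≠i} (x - xⱼ)/(xᵢ - xⱼ)

L_0(0.5) = (0.5 - 0)/(-2 - 0) × (0.5 - 2)/(-2 - 2) × (0.5 - 4)/(-2 - 4) = -0.054688
L_1(0.5) = (0.5 - (-2))/(0 - (-2)) × (0.5 - 2)/(0 - 2) × (0.5 - 4)/(0 - 4) = 0.820312
L_2(0.5) = (0.5 - (-2))/(2 - (-2)) × (0.5 - 0)/(2 - 0) × (0.5 - 4)/(2 - 4) = 0.273438
L_3(0.5) = (0.5 - (-2))/(4 - (-2)) × (0.5 - 0)/(4 - 0) × (0.5 - 2)/(4 - 2) = -0.039062

P(0.5) = (-7)×L_0(0.5) + (-5)×L_1(0.5) + 8×L_2(0.5) + 4×L_3(0.5)
P(0.5) = -1.687500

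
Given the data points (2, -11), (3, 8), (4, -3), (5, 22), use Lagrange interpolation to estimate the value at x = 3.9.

Lagrange interpolation formula:
P(x) = Σ yᵢ × Lᵢ(x)
where Lᵢ(x) = Π_{j≠i} (x - xⱼ)/(xᵢ - xⱼ)

L_0(3.9) = (3.9 - 3)/(2 - 3) × (3.9 - 4)/(2 - 4) × (3.9 - 5)/(2 - 5) = -0.016500
L_1(3.9) = (3.9 - 2)/(3 - 2) × (3.9 - 4)/(3 - 4) × (3.9 - 5)/(3 - 5) = 0.104500
L_2(3.9) = (3.9 - 2)/(4 - 2) × (3.9 - 3)/(4 - 3) × (3.9 - 5)/(4 - 5) = 0.940500
L_3(3.9) = (3.9 - 2)/(5 - 2) × (3.9 - 3)/(5 - 3) × (3.9 - 4)/(5 - 4) = -0.028500

P(3.9) = (-11)×L_0(3.9) + 8×L_1(3.9) + (-3)×L_2(3.9) + 22×L_3(3.9)
P(3.9) = -2.431000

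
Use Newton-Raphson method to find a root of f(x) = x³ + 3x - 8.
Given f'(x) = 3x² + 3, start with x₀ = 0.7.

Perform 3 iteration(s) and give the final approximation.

f(x) = x³ + 3x - 8
f'(x) = 3x² + 3
x₀ = 0.7

Newton-Raphson formula: x_{n+1} = x_n - f(x_n)/f'(x_n)

Iteration 1:
  f(0.700000) = -5.557000
  f'(0.700000) = 4.470000
  x_1 = 0.700000 - (-5.557000)/4.470000 = 1.943177
Iteration 2:
  f(1.943177) = 5.166841
  f'(1.943177) = 14.327807
  x_2 = 1.943177 - 5.166841/14.327807 = 1.582560
Iteration 3:
  f(1.582560) = 0.711200
  f'(1.582560) = 10.513493
  x_3 = 1.582560 - 0.711200/10.513493 = 1.514914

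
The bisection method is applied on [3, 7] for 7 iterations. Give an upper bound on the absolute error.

Bisection error bound: |error| ≤ (b-a)/2^n
|error| ≤ (7 - 3)/2^7 = 4/2^7
|error| ≤ 0.0312500000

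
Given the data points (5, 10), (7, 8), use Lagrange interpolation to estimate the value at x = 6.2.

Lagrange interpolation formula:
P(x) = Σ yᵢ × Lᵢ(x)
where Lᵢ(x) = Π_{j≠i} (x - xⱼ)/(xᵢ - xⱼ)

L_0(6.2) = (6.2 - 7)/(5 - 7) = 0.400000
L_1(6.2) = (6.2 - 5)/(7 - 5) = 0.600000

P(6.2) = 10×L_0(6.2) + 8×L_1(6.2)
P(6.2) = 8.800000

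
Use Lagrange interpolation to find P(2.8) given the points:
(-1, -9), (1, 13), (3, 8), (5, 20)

Lagrange interpolation formula:
P(x) = Σ yᵢ × Lᵢ(x)
where Lᵢ(x) = Π_{j≠i} (x - xⱼ)/(xᵢ - xⱼ)

L_0(2.8) = (2.8 - 1)/(-1 - 1) × (2.8 - 3)/(-1 - 3) × (2.8 - 5)/(-1 - 5) = -0.016500
L_1(2.8) = (2.8 - (-1))/(1 - (-1)) × (2.8 - 3)/(1 - 3) × (2.8 - 5)/(1 - 5) = 0.104500
L_2(2.8) = (2.8 - (-1))/(3 - (-1)) × (2.8 - 1)/(3 - 1) × (2.8 - 5)/(3 - 5) = 0.940500
L_3(2.8) = (2.8 - (-1))/(5 - (-1)) × (2.8 - 1)/(5 - 1) × (2.8 - 3)/(5 - 3) = -0.028500

P(2.8) = (-9)×L_0(2.8) + 13×L_1(2.8) + 8×L_2(2.8) + 20×L_3(2.8)
P(2.8) = 8.461000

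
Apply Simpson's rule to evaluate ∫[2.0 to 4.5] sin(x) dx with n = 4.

f(x) = sin(x)
a = 2.0, b = 4.5, n = 4
h = (b - a)/n = 0.625000

Simpson's rule: (h/3)[f(x₀) + 4f(x₁) + 2f(x₂) + ... + f(xₙ)]

x_0 = 2.0000, f(x_0) = 0.909297, coefficient = 1
x_1 = 2.6250, f(x_1) = 0.493920, coefficient = 4
x_2 = 3.2500, f(x_2) = -0.108195, coefficient = 2
x_3 = 3.8750, f(x_3) = -0.669405, coefficient = 4
x_4 = 4.5000, f(x_4) = -0.977530, coefficient = 1

I ≈ (0.625000/3) × -0.986561 = -0.205534
Exact value: -0.205351
Error: 0.000183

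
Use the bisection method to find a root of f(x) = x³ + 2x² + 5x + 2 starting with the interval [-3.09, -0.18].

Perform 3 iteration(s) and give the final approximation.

f(x) = x³ + 2x² + 5x + 2
Initial interval: [-3.09, -0.18]

Iteration 1:
  c_1 = (-3.090000 + (-0.180000))/2 = -1.635000
  f(c_1) = f(-1.635000) = -5.199273
  f(a) × f(c) ≥ 0, new interval: [-1.635000, -0.180000]
Iteration 2:
  c_2 = (-1.635000 + (-0.180000))/2 = -0.907500
  f(c_2) = f(-0.907500) = -1.637765
  f(a) × f(c) ≥ 0, new interval: [-0.907500, -0.180000]
Iteration 3:
  c_3 = (-0.907500 + (-0.180000))/2 = -0.543750
  f(c_3) = f(-0.543750) = -0.288189
  f(a) × f(c) ≥ 0, new interval: [-0.543750, -0.180000]

After 3 iteration(s), the approximation is c_3 = -0.543750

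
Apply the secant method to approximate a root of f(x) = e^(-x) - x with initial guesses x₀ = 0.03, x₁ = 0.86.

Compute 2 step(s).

f(x) = e^(-x) - x
x₀ = 0.03, x₁ = 0.86

Secant formula: x_{n+1} = x_n - f(x_n)(x_n - x_{n-1})/(f(x_n) - f(x_{n-1}))

Iteration 1:
  f(0.030000) = 0.940446
  f(0.860000) = -0.436838
  x_2 = 0.860000 - (-0.436838)×(0.860000 - 0.030000)/(-0.436838 - 0.940446)
       = 0.596746
Iteration 2:
  f(0.860000) = -0.436838
  f(0.596746) = -0.046146
  x_3 = 0.596746 - (-0.046146)×(0.596746 - 0.860000)/(-0.046146 - (-0.436838))
       = 0.565652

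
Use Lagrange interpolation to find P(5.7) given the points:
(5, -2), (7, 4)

Lagrange interpolation formula:
P(x) = Σ yᵢ × Lᵢ(x)
where Lᵢ(x) = Π_{j≠i} (x - xⱼ)/(xᵢ - xⱼ)

L_0(5.7) = (5.7 - 7)/(5 - 7) = 0.650000
L_1(5.7) = (5.7 - 5)/(7 - 5) = 0.350000

P(5.7) = (-2)×L_0(5.7) + 4×L_1(5.7)
P(5.7) = 0.100000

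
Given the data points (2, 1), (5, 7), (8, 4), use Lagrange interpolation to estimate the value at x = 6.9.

Lagrange interpolation formula:
P(x) = Σ yᵢ × Lᵢ(x)
where Lᵢ(x) = Π_{j≠i} (x - xⱼ)/(xᵢ - xⱼ)

L_0(6.9) = (6.9 - 5)/(2 - 5) × (6.9 - 8)/(2 - 8) = -0.116111
L_1(6.9) = (6.9 - 2)/(5 - 2) × (6.9 - 8)/(5 - 8) = 0.598889
L_2(6.9) = (6.9 - 2)/(8 - 2) × (6.9 - 5)/(8 - 5) = 0.517222

P(6.9) = 1×L_0(6.9) + 7×L_1(6.9) + 4×L_2(6.9)
P(6.9) = 6.145000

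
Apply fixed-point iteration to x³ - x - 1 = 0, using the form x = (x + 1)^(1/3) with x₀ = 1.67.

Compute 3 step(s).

Equation: x³ - x - 1 = 0
Fixed-point form: x = (x + 1)^(1/3)
x₀ = 1.67

x_1 = g(1.670000) = 1.387300
x_2 = g(1.387300) = 1.336500
x_3 = g(1.336500) = 1.326952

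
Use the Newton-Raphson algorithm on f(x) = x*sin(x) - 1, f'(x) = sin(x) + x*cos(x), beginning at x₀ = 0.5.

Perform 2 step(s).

f(x) = x*sin(x) - 1
f'(x) = sin(x) + x*cos(x)
x₀ = 0.5

Newton-Raphson formula: x_{n+1} = x_n - f(x_n)/f'(x_n)

Iteration 1:
  f(0.500000) = -0.760287
  f'(0.500000) = 0.918217
  x_1 = 0.500000 - (-0.760287)/0.918217 = 1.328004
Iteration 2:
  f(1.328004) = 0.289054
  f'(1.328004) = 1.289941
  x_2 = 1.328004 - 0.289054/1.289941 = 1.103921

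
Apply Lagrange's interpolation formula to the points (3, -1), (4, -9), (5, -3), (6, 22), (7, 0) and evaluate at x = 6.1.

Lagrange interpolation formula:
P(x) = Σ yᵢ × Lᵢ(x)
where Lᵢ(x) = Π_{j≠i} (x - xⱼ)/(xᵢ - xⱼ)

L_0(6.1) = (6.1 - 4)/(3 - 4) × (6.1 - 5)/(3 - 5) × (6.1 - 6)/(3 - 6) × (6.1 - 7)/(3 - 7) = -0.008662
L_1(6.1) = (6.1 - 3)/(4 - 3) × (6.1 - 5)/(4 - 5) × (6.1 - 6)/(4 - 6) × (6.1 - 7)/(4 - 7) = 0.051150
L_2(6.1) = (6.1 - 3)/(5 - 3) × (6.1 - 4)/(5 - 4) × (6.1 - 6)/(5 - 6) × (6.1 - 7)/(5 - 7) = -0.146475
L_3(6.1) = (6.1 - 3)/(6 - 3) × (6.1 - 4)/(6 - 4) × (6.1 - 5)/(6 - 5) × (6.1 - 7)/(6 - 7) = 1.074150
L_4(6.1) = (6.1 - 3)/(7 - 3) × (6.1 - 4)/(7 - 4) × (6.1 - 5)/(7 - 5) × (6.1 - 6)/(7 - 6) = 0.029837

P(6.1) = (-1)×L_0(6.1) + (-9)×L_1(6.1) + (-3)×L_2(6.1) + 22×L_3(6.1) + 0×L_4(6.1)
P(6.1) = 23.619038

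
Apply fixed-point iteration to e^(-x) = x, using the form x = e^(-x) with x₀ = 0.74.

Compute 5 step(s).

Equation: e^(-x) = x
Fixed-point form: x = e^(-x)
x₀ = 0.74

x_1 = g(0.740000) = 0.477114
x_2 = g(0.477114) = 0.620572
x_3 = g(0.620572) = 0.537637
x_4 = g(0.537637) = 0.584127
x_5 = g(0.584127) = 0.557592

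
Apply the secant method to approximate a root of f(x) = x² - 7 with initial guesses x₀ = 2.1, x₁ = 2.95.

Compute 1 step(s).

f(x) = x² - 7
x₀ = 2.1, x₁ = 2.95

Secant formula: x_{n+1} = x_n - f(x_n)(x_n - x_{n-1})/(f(x_n) - f(x_{n-1}))

Iteration 1:
  f(2.100000) = -2.590000
  f(2.950000) = 1.702500
  x_2 = 2.950000 - 1.702500×(2.950000 - 2.100000)/(1.702500 - (-2.590000))
       = 2.612871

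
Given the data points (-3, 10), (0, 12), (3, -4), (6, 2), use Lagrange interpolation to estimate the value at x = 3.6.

Lagrange interpolation formula:
P(x) = Σ yᵢ × Lᵢ(x)
where Lᵢ(x) = Π_{j≠i} (x - xⱼ)/(xᵢ - xⱼ)

L_0(3.6) = (3.6 - 0)/(-3 - 0) × (3.6 - 3)/(-3 - 3) × (3.6 - 6)/(-3 - 6) = 0.032000
L_1(3.6) = (3.6 - (-3))/(0 - (-3)) × (3.6 - 3)/(0 - 3) × (3.6 - 6)/(0 - 6) = -0.176000
L_2(3.6) = (3.6 - (-3))/(3 - (-3)) × (3.6 - 0)/(3 - 0) × (3.6 - 6)/(3 - 6) = 1.056000
L_3(3.6) = (3.6 - (-3))/(6 - (-3)) × (3.6 - 0)/(6 - 0) × (3.6 - 3)/(6 - 3) = 0.088000

P(3.6) = 10×L_0(3.6) + 12×L_1(3.6) + (-4)×L_2(3.6) + 2×L_3(3.6)
P(3.6) = -5.840000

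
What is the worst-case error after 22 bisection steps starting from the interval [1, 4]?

Bisection error bound: |error| ≤ (b-a)/2^n
|error| ≤ (4 - 1)/2^22 = 3/2^22
|error| ≤ 0.0000007153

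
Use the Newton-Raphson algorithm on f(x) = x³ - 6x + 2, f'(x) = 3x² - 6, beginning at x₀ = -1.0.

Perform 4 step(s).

f(x) = x³ - 6x + 2
f'(x) = 3x² - 6
x₀ = -1.0

Newton-Raphson formula: x_{n+1} = x_n - f(x_n)/f'(x_n)

Iteration 1:
  f(-1.000000) = 7.000000
  f'(-1.000000) = -3.000000
  x_1 = -1.000000 - 7.000000/(-3.000000) = 1.333333
Iteration 2:
  f(1.333333) = -3.629630
  f'(1.333333) = -0.666667
  x_2 = 1.333333 - (-3.629630)/(-0.666667) = -4.111111
Iteration 3:
  f(-4.111111) = -42.816187
  f'(-4.111111) = 44.703704
  x_3 = -4.111111 - (-42.816187)/44.703704 = -3.153334
Iteration 4:
  f(-3.153334) = -10.435220
  f'(-3.153334) = 23.830545
  x_4 = -3.153334 - (-10.435220)/23.830545 = -2.715441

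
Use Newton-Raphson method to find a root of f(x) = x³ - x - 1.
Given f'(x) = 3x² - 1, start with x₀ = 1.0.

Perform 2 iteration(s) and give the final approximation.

f(x) = x³ - x - 1
f'(x) = 3x² - 1
x₀ = 1.0

Newton-Raphson formula: x_{n+1} = x_n - f(x_n)/f'(x_n)

Iteration 1:
  f(1.000000) = -1.000000
  f'(1.000000) = 2.000000
  x_1 = 1.000000 - (-1.000000)/2.000000 = 1.500000
Iteration 2:
  f(1.500000) = 0.875000
  f'(1.500000) = 5.750000
  x_2 = 1.500000 - 0.875000/5.750000 = 1.347826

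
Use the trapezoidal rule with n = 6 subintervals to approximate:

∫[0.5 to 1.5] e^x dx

f(x) = e^x
a = 0.5, b = 1.5, n = 6
h = (b - a)/n = 0.166667

Trapezoidal rule: (h/2)[f(x₀) + 2f(x₁) + 2f(x₂) + ... + f(xₙ)]

x_0 = 0.5000, f(x_0) = 1.648721, coefficient = 1
x_1 = 0.6667, f(x_1) = 1.947734, coefficient = 2
x_2 = 0.8333, f(x_2) = 2.300976, coefficient = 2
x_3 = 1.0000, f(x_3) = 2.718282, coefficient = 2
x_4 = 1.1667, f(x_4) = 3.211271, coefficient = 2
x_5 = 1.3333, f(x_5) = 3.793668, coefficient = 2
x_6 = 1.5000, f(x_6) = 4.481689, coefficient = 1

I ≈ (0.166667/2) × 34.074271 = 2.839523
Exact value: 2.832968
Error: 0.006555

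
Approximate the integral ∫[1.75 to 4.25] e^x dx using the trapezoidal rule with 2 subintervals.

f(x) = e^x
a = 1.75, b = 4.25, n = 2
h = (b - a)/n = 1.250000

Trapezoidal rule: (h/2)[f(x₀) + 2f(x₁) + 2f(x₂) + ... + f(xₙ)]

x_0 = 1.7500, f(x_0) = 5.754603, coefficient = 1
x_1 = 3.0000, f(x_1) = 20.085537, coefficient = 2
x_2 = 4.2500, f(x_2) = 70.105412, coefficient = 1

I ≈ (1.250000/2) × 116.031089 = 72.519431
Exact value: 64.350810
Error: 8.168621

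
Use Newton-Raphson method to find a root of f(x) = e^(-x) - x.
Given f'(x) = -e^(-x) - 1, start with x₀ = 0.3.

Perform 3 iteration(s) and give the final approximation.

f(x) = e^(-x) - x
f'(x) = -e^(-x) - 1
x₀ = 0.3

Newton-Raphson formula: x_{n+1} = x_n - f(x_n)/f'(x_n)

Iteration 1:
  f(0.300000) = 0.440818
  f'(0.300000) = -1.740818
  x_1 = 0.300000 - 0.440818/(-1.740818) = 0.553225
Iteration 2:
  f(0.553225) = 0.021868
  f'(0.553225) = -1.575092
  x_2 = 0.553225 - 0.021868/(-1.575092) = 0.567108
Iteration 3:
  f(0.567108) = 0.000055
  f'(0.567108) = -1.567163
  x_3 = 0.567108 - 0.000055/(-1.567163) = 0.567143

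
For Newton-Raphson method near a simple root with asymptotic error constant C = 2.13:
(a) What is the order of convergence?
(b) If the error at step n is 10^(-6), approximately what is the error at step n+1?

(a) Newton-Raphson has quadratic (order 2) convergence near simple roots.
    This means |e_{n+1}| ≈ C|e_n|².

(b) With |e_n| = 10^(-6) and C = 2.13:
    |e_{n+1}| ≈ 2.13 × (10^(-6))² = 2.13 × 10^(-12)

(a) 2 (quadratic); (b) |e_{n+1}| ≈ 2.130e-12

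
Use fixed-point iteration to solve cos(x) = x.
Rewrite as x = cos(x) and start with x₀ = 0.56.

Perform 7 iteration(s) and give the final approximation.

Equation: cos(x) = x
Fixed-point form: x = cos(x)
x₀ = 0.56

x_1 = g(0.560000) = 0.847255
x_2 = g(0.847255) = 0.662043
x_3 = g(0.662043) = 0.788738
x_4 = g(0.788738) = 0.704741
x_5 = g(0.704741) = 0.761779
x_6 = g(0.761779) = 0.723609
x_7 = g(0.723609) = 0.749421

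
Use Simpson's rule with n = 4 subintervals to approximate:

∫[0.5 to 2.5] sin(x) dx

f(x) = sin(x)
a = 0.5, b = 2.5, n = 4
h = (b - a)/n = 0.500000

Simpson's rule: (h/3)[f(x₀) + 4f(x₁) + 2f(x₂) + ... + f(xₙ)]

x_0 = 0.5000, f(x_0) = 0.479426, coefficient = 1
x_1 = 1.0000, f(x_1) = 0.841471, coefficient = 4
x_2 = 1.5000, f(x_2) = 0.997495, coefficient = 2
x_3 = 2.0000, f(x_3) = 0.909297, coefficient = 4
x_4 = 2.5000, f(x_4) = 0.598472, coefficient = 1

I ≈ (0.500000/3) × 10.075961 = 1.679327
Exact value: 1.678726
Error: 0.000601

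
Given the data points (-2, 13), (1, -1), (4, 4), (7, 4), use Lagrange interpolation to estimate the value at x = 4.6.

Lagrange interpolation formula:
P(x) = Σ yᵢ × Lᵢ(x)
where Lᵢ(x) = Π_{j≠i} (x - xⱼ)/(xᵢ - xⱼ)

L_0(4.6) = (4.6 - 1)/(-2 - 1) × (4.6 - 4)/(-2 - 4) × (4.6 - 7)/(-2 - 7) = 0.032000
L_1(4.6) = (4.6 - (-2))/(1 - (-2)) × (4.6 - 4)/(1 - 4) × (4.6 - 7)/(1 - 7) = -0.176000
L_2(4.6) = (4.6 - (-2))/(4 - (-2)) × (4.6 - 1)/(4 - 1) × (4.6 - 7)/(4 - 7) = 1.056000
L_3(4.6) = (4.6 - (-2))/(7 - (-2)) × (4.6 - 1)/(7 - 1) × (4.6 - 4)/(7 - 4) = 0.088000

P(4.6) = 13×L_0(4.6) + (-1)×L_1(4.6) + 4×L_2(4.6) + 4×L_3(4.6)
P(4.6) = 5.168000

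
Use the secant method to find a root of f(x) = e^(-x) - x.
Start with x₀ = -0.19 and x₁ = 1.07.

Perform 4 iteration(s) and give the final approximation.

f(x) = e^(-x) - x
x₀ = -0.19, x₁ = 1.07

Secant formula: x_{n+1} = x_n - f(x_n)(x_n - x_{n-1})/(f(x_n) - f(x_{n-1}))

Iteration 1:
  f(-0.190000) = 1.399250
  f(1.070000) = -0.726991
  x_2 = 1.070000 - (-0.726991)×(1.070000 - (-0.190000))/(-0.726991 - 1.399250)
       = 0.639188
Iteration 2:
  f(1.070000) = -0.726991
  f(0.639188) = -0.111468
  x_3 = 0.639188 - (-0.111468)×(0.639188 - 1.070000)/(-0.111468 - (-0.726991))
       = 0.561171
Iteration 3:
  f(0.639188) = -0.111468
  f(0.561171) = 0.009370
  x_4 = 0.561171 - 0.009370×(0.561171 - 0.639188)/(0.009370 - (-0.111468))
       = 0.567220
Iteration 4:
  f(0.561171) = 0.009370
  f(0.567220) = -0.000121
  x_5 = 0.567220 - (-0.000121)×(0.567220 - 0.561171)/(-0.000121 - 0.009370)
       = 0.567143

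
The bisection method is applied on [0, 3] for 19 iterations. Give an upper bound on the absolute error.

Bisection error bound: |error| ≤ (b-a)/2^n
|error| ≤ (3 - 0)/2^19 = 3/2^19
|error| ≤ 0.0000057220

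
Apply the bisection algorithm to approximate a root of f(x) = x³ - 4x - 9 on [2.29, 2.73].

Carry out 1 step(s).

f(x) = x³ - 4x - 9
Initial interval: [2.29, 2.73]

Iteration 1:
  c_1 = (2.290000 + 2.730000)/2 = 2.510000
  f(c_1) = f(2.510000) = -3.226749
  f(a) × f(c) ≥ 0, new interval: [2.510000, 2.730000]

After 1 iteration(s), the approximation is c_1 = 2.510000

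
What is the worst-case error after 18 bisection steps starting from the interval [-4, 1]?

Bisection error bound: |error| ≤ (b-a)/2^n
|error| ≤ (1 - (-4))/2^18 = 5/2^18
|error| ≤ 0.0000190735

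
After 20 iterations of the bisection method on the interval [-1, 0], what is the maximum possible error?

Bisection error bound: |error| ≤ (b-a)/2^n
|error| ≤ (0 - (-1))/2^20 = 1/2^20
|error| ≤ 0.0000009537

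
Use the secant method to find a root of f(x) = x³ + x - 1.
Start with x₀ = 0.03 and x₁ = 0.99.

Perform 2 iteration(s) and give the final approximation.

f(x) = x³ + x - 1
x₀ = 0.03, x₁ = 0.99

Secant formula: x_{n+1} = x_n - f(x_n)(x_n - x_{n-1})/(f(x_n) - f(x_{n-1}))

Iteration 1:
  f(0.030000) = -0.969973
  f(0.990000) = 0.960299
  x_2 = 0.990000 - 0.960299×(0.990000 - 0.030000)/(0.960299 - (-0.969973))
       = 0.512406
Iteration 2:
  f(0.990000) = 0.960299
  f(0.512406) = -0.353057
  x_3 = 0.512406 - (-0.353057)×(0.512406 - 0.990000)/(-0.353057 - 0.960299)
       = 0.640793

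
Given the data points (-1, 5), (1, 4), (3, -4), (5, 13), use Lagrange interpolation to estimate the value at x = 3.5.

Lagrange interpolation formula:
P(x) = Σ yᵢ × Lᵢ(x)
where Lᵢ(x) = Π_{j≠i} (x - xⱼ)/(xᵢ - xⱼ)

L_0(3.5) = (3.5 - 1)/(-1 - 1) × (3.5 - 3)/(-1 - 3) × (3.5 - 5)/(-1 - 5) = 0.039062
L_1(3.5) = (3.5 - (-1))/(1 - (-1)) × (3.5 - 3)/(1 - 3) × (3.5 - 5)/(1 - 5) = -0.210938
L_2(3.5) = (3.5 - (-1))/(3 - (-1)) × (3.5 - 1)/(3 - 1) × (3.5 - 5)/(3 - 5) = 1.054688
L_3(3.5) = (3.5 - (-1))/(5 - (-1)) × (3.5 - 1)/(5 - 1) × (3.5 - 3)/(5 - 3) = 0.117188

P(3.5) = 5×L_0(3.5) + 4×L_1(3.5) + (-4)×L_2(3.5) + 13×L_3(3.5)
P(3.5) = -3.343750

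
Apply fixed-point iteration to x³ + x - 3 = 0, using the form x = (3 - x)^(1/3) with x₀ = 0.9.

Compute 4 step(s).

Equation: x³ + x - 3 = 0
Fixed-point form: x = (3 - x)^(1/3)
x₀ = 0.9

x_1 = g(0.900000) = 1.280579
x_2 = g(1.280579) = 1.198011
x_3 = g(1.198011) = 1.216888
x_4 = g(1.216888) = 1.212624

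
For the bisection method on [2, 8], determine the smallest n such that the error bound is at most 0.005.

We need (b-a)/2^n ≤ 0.005
(8 - 2)/2^n ≤ 0.005
6/2^n ≤ 0.005
2^n ≥ 1200
n ≥ log₂(1200) = 10.23
n ≥ 11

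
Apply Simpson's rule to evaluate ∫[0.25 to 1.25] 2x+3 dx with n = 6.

f(x) = 2x+3
a = 0.25, b = 1.25, n = 6
h = (b - a)/n = 0.166667

Simpson's rule: (h/3)[f(x₀) + 4f(x₁) + 2f(x₂) + ... + f(xₙ)]

x_0 = 0.2500, f(x_0) = 3.500000, coefficient = 1
x_1 = 0.4167, f(x_1) = 3.833333, coefficient = 4
x_2 = 0.5833, f(x_2) = 4.166667, coefficient = 2
x_3 = 0.7500, f(x_3) = 4.500000, coefficient = 4
x_4 = 0.9167, f(x_4) = 4.833333, coefficient = 2
x_5 = 1.0833, f(x_5) = 5.166667, coefficient = 4
x_6 = 1.2500, f(x_6) = 5.500000, coefficient = 1

I ≈ (0.166667/3) × 81.000000 = 4.500000
Exact value: 4.500000
Error: 0.000000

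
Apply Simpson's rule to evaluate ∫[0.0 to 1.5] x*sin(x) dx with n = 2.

f(x) = x*sin(x)
a = 0.0, b = 1.5, n = 2
h = (b - a)/n = 0.750000

Simpson's rule: (h/3)[f(x₀) + 4f(x₁) + 2f(x₂) + ... + f(xₙ)]

x_0 = 0.0000, f(x_0) = 0.000000, coefficient = 1
x_1 = 0.7500, f(x_1) = 0.511229, coefficient = 4
x_2 = 1.5000, f(x_2) = 1.496242, coefficient = 1

I ≈ (0.750000/3) × 3.541159 = 0.885290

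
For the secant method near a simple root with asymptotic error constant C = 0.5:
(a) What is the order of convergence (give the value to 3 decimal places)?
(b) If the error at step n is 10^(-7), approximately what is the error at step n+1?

(a) Secant method has superlinear convergence with order φ = (1+√5)/2 ≈ 1.618.
    This means |e_{n+1}| ≈ C|e_n|^1.618.

(b) With |e_n| = 10^(-7) and C = 0.5:
    |e_{n+1}| ≈ 0.5 × (10^(-7))^1.618 = 0.5 × 10^(-11.33)

(a) ≈ 1.618 (golden ratio); (b) |e_{n+1}| ≈ 2.359e-12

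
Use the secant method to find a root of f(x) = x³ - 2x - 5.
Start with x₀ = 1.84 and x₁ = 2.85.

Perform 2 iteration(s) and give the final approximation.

f(x) = x³ - 2x - 5
x₀ = 1.84, x₁ = 2.85

Secant formula: x_{n+1} = x_n - f(x_n)(x_n - x_{n-1})/(f(x_n) - f(x_{n-1}))

Iteration 1:
  f(1.840000) = -2.450496
  f(2.850000) = 12.449125
  x_2 = 2.850000 - 12.449125×(2.850000 - 1.840000)/(12.449125 - (-2.450496))
       = 2.006112
Iteration 2:
  f(2.850000) = 12.449125
  f(2.006112) = -0.938659
  x_3 = 2.006112 - (-0.938659)×(2.006112 - 2.850000)/(-0.938659 - 12.449125)
       = 2.065279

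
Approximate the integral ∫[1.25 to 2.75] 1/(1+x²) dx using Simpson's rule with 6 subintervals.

f(x) = 1/(1+x²)
a = 1.25, b = 2.75, n = 6
h = (b - a)/n = 0.250000

Simpson's rule: (h/3)[f(x₀) + 4f(x₁) + 2f(x₂) + ... + f(xₙ)]

x_0 = 1.2500, f(x_0) = 0.390244, coefficient = 1
x_1 = 1.5000, f(x_1) = 0.307692, coefficient = 4
x_2 = 1.7500, f(x_2) = 0.246154, coefficient = 2
x_3 = 2.0000, f(x_3) = 0.200000, coefficient = 4
x_4 = 2.2500, f(x_4) = 0.164948, coefficient = 2
x_5 = 2.5000, f(x_5) = 0.137931, coefficient = 4
x_6 = 2.7500, f(x_6) = 0.116788, coefficient = 1

I ≈ (0.250000/3) × 3.911730 = 0.325978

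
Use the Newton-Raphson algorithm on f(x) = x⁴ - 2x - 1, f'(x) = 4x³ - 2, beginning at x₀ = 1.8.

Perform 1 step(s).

f(x) = x⁴ - 2x - 1
f'(x) = 4x³ - 2
x₀ = 1.8

Newton-Raphson formula: x_{n+1} = x_n - f(x_n)/f'(x_n)

Iteration 1:
  f(1.800000) = 5.897600
  f'(1.800000) = 21.328000
  x_1 = 1.800000 - 5.897600/21.328000 = 1.523481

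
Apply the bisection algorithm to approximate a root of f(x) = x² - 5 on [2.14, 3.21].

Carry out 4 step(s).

f(x) = x² - 5
Initial interval: [2.14, 3.21]

Iteration 1:
  c_1 = (2.140000 + 3.210000)/2 = 2.675000
  f(c_1) = f(2.675000) = 2.155625
  f(a) × f(c) < 0, new interval: [2.140000, 2.675000]
Iteration 2:
  c_2 = (2.140000 + 2.675000)/2 = 2.407500
  f(c_2) = f(2.407500) = 0.796056
  f(a) × f(c) < 0, new interval: [2.140000, 2.407500]
Iteration 3:
  c_3 = (2.140000 + 2.407500)/2 = 2.273750
  f(c_3) = f(2.273750) = 0.169939
  f(a) × f(c) < 0, new interval: [2.140000, 2.273750]
Iteration 4:
  c_4 = (2.140000 + 2.273750)/2 = 2.206875
  f(c_4) = f(2.206875) = -0.129703
  f(a) × f(c) ≥ 0, new interval: [2.206875, 2.273750]

After 4 iteration(s), the approximation is c_4 = 2.206875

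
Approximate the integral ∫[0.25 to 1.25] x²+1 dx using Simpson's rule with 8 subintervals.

f(x) = x²+1
a = 0.25, b = 1.25, n = 8
h = (b - a)/n = 0.125000

Simpson's rule: (h/3)[f(x₀) + 4f(x₁) + 2f(x₂) + ... + f(xₙ)]

x_0 = 0.2500, f(x_0) = 1.062500, coefficient = 1
x_1 = 0.3750, f(x_1) = 1.140625, coefficient = 4
x_2 = 0.5000, f(x_2) = 1.250000, coefficient = 2
x_3 = 0.6250, f(x_3) = 1.390625, coefficient = 4
x_4 = 0.7500, f(x_4) = 1.562500, coefficient = 2
x_5 = 0.8750, f(x_5) = 1.765625, coefficient = 4
x_6 = 1.0000, f(x_6) = 2.000000, coefficient = 2
x_7 = 1.1250, f(x_7) = 2.265625, coefficient = 4
x_8 = 1.2500, f(x_8) = 2.562500, coefficient = 1

I ≈ (0.125000/3) × 39.500000 = 1.645833
Exact value: 1.645833
Error: 0.000000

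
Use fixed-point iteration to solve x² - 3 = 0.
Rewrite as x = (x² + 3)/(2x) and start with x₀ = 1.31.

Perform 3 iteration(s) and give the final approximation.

Equation: x² - 3 = 0
Fixed-point form: x = (x² + 3)/(2x)
x₀ = 1.31

x_1 = g(1.310000) = 1.800038
x_2 = g(1.800038) = 1.733335
x_3 = g(1.733335) = 1.732051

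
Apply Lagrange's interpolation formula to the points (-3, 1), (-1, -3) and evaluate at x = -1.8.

Lagrange interpolation formula:
P(x) = Σ yᵢ × Lᵢ(x)
where Lᵢ(x) = Π_{j≠i} (x - xⱼ)/(xᵢ - xⱼ)

L_0(-1.8) = (-1.8 - (-1))/(-3 - (-1)) = 0.400000
L_1(-1.8) = (-1.8 - (-3))/(-1 - (-3)) = 0.600000

P(-1.8) = 1×L_0(-1.8) + (-3)×L_1(-1.8)
P(-1.8) = -1.400000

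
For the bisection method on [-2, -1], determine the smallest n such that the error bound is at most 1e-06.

We need (b-a)/2^n ≤ 1e-06
(-1 - (-2))/2^n ≤ 1e-06
1/2^n ≤ 1e-06
2^n ≥ 1000000
n ≥ log₂(1000000) = 19.93
n ≥ 20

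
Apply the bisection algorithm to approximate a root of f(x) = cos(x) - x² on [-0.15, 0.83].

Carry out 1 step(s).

f(x) = cos(x) - x²
Initial interval: [-0.15, 0.83]

Iteration 1:
  c_1 = (-0.150000 + 0.830000)/2 = 0.340000
  f(c_1) = f(0.340000) = 0.827155
  f(a) × f(c) ≥ 0, new interval: [0.340000, 0.830000]

After 1 iteration(s), the approximation is c_1 = 0.340000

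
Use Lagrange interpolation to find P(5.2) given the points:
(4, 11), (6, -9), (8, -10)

Lagrange interpolation formula:
P(x) = Σ yᵢ × Lᵢ(x)
where Lᵢ(x) = Π_{j≠i} (x - xⱼ)/(xᵢ - xⱼ)

L_0(5.2) = (5.2 - 6)/(4 - 6) × (5.2 - 8)/(4 - 8) = 0.280000
L_1(5.2) = (5.2 - 4)/(6 - 4) × (5.2 - 8)/(6 - 8) = 0.840000
L_2(5.2) = (5.2 - 4)/(8 - 4) × (5.2 - 6)/(8 - 6) = -0.120000

P(5.2) = 11×L_0(5.2) + (-9)×L_1(5.2) + (-10)×L_2(5.2)
P(5.2) = -3.280000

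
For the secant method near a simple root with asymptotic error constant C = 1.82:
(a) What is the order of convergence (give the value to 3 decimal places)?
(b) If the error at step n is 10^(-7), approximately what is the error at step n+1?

(a) Secant method has superlinear convergence with order φ = (1+√5)/2 ≈ 1.618.
    This means |e_{n+1}| ≈ C|e_n|^1.618.

(b) With |e_n| = 10^(-7) and C = 1.82:
    |e_{n+1}| ≈ 1.82 × (10^(-7))^1.618 = 1.82 × 10^(-11.33)

(a) ≈ 1.618 (golden ratio); (b) |e_{n+1}| ≈ 8.587e-12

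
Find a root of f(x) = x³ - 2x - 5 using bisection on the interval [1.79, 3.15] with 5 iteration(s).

f(x) = x³ - 2x - 5
Initial interval: [1.79, 3.15]

Iteration 1:
  c_1 = (1.790000 + 3.150000)/2 = 2.470000
  f(c_1) = f(2.470000) = 5.129223
  f(a) × f(c) < 0, new interval: [1.790000, 2.470000]
Iteration 2:
  c_2 = (1.790000 + 2.470000)/2 = 2.130000
  f(c_2) = f(2.130000) = 0.403597
  f(a) × f(c) < 0, new interval: [1.790000, 2.130000]
Iteration 3:
  c_3 = (1.790000 + 2.130000)/2 = 1.960000
  f(c_3) = f(1.960000) = -1.390464
  f(a) × f(c) ≥ 0, new interval: [1.960000, 2.130000]
Iteration 4:
  c_4 = (1.960000 + 2.130000)/2 = 2.045000
  f(c_4) = f(2.045000) = -0.537759
  f(a) × f(c) ≥ 0, new interval: [2.045000, 2.130000]
Iteration 5:
  c_5 = (2.045000 + 2.130000)/2 = 2.087500
  f(c_5) = f(2.087500) = -0.078393
  f(a) × f(c) ≥ 0, new interval: [2.087500, 2.130000]

After 5 iteration(s), the approximation is c_5 = 2.087500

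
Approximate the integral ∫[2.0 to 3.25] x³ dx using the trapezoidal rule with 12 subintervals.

f(x) = x³
a = 2.0, b = 3.25, n = 12
h = (b - a)/n = 0.104167

Trapezoidal rule: (h/2)[f(x₀) + 2f(x₁) + 2f(x₂) + ... + f(xₙ)]

x_0 = 2.0000, f(x_0) = 8.000000, coefficient = 1
x_1 = 2.1042, f(x_1) = 9.316234, coefficient = 2
x_2 = 2.2083, f(x_2) = 10.769459, coefficient = 2
x_3 = 2.3125, f(x_3) = 12.366455, coefficient = 2
x_4 = 2.4167, f(x_4) = 14.114005, coefficient = 2
x_5 = 2.5208, f(x_5) = 16.018889, coefficient = 2
x_6 = 2.6250, f(x_6) = 18.087891, coefficient = 2
x_7 = 2.7292, f(x_7) = 20.327790, coefficient = 2
x_8 = 2.8333, f(x_8) = 22.745370, coefficient = 2
x_9 = 2.9375, f(x_9) = 25.347412, coefficient = 2
x_10 = 3.0417, f(x_10) = 28.140697, coefficient = 2
x_11 = 3.1458, f(x_11) = 31.132008, coefficient = 2
x_12 = 3.2500, f(x_12) = 34.328125, coefficient = 1

I ≈ (0.104167/2) × 459.060547 = 23.909403
Exact value: 23.891602
Error: 0.017802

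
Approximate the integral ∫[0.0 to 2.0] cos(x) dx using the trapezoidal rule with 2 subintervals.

f(x) = cos(x)
a = 0.0, b = 2.0, n = 2
h = (b - a)/n = 1.000000

Trapezoidal rule: (h/2)[f(x₀) + 2f(x₁) + 2f(x₂) + ... + f(xₙ)]

x_0 = 0.0000, f(x_0) = 1.000000, coefficient = 1
x_1 = 1.0000, f(x_1) = 0.540302, coefficient = 2
x_2 = 2.0000, f(x_2) = -0.416147, coefficient = 1

I ≈ (1.000000/2) × 1.664458 = 0.832229
Exact value: 0.909297
Error: 0.077069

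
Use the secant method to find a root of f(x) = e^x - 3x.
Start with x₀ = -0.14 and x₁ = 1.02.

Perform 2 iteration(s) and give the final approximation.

f(x) = e^x - 3x
x₀ = -0.14, x₁ = 1.02

Secant formula: x_{n+1} = x_n - f(x_n)(x_n - x_{n-1})/(f(x_n) - f(x_{n-1}))

Iteration 1:
  f(-0.140000) = 1.289358
  f(1.020000) = -0.286805
  x_2 = 1.020000 - (-0.286805)×(1.020000 - (-0.140000))/(-0.286805 - 1.289358)
       = 0.808922
Iteration 2:
  f(1.020000) = -0.286805
  f(0.808922) = -0.181280
  x_3 = 0.808922 - (-0.181280)×(0.808922 - 1.020000)/(-0.181280 - (-0.286805))
       = 0.446316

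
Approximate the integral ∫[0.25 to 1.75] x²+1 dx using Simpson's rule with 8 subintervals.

f(x) = x²+1
a = 0.25, b = 1.75, n = 8
h = (b - a)/n = 0.187500

Simpson's rule: (h/3)[f(x₀) + 4f(x₁) + 2f(x₂) + ... + f(xₙ)]

x_0 = 0.2500, f(x_0) = 1.062500, coefficient = 1
x_1 = 0.4375, f(x_1) = 1.191406, coefficient = 4
x_2 = 0.6250, f(x_2) = 1.390625, coefficient = 2
x_3 = 0.8125, f(x_3) = 1.660156, coefficient = 4
x_4 = 1.0000, f(x_4) = 2.000000, coefficient = 2
x_5 = 1.1875, f(x_5) = 2.410156, coefficient = 4
x_6 = 1.3750, f(x_6) = 2.890625, coefficient = 2
x_7 = 1.5625, f(x_7) = 3.441406, coefficient = 4
x_8 = 1.7500, f(x_8) = 4.062500, coefficient = 1

I ≈ (0.187500/3) × 52.500000 = 3.281250
Exact value: 3.281250
Error: 0.000000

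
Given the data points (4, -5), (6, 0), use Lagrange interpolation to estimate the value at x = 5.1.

Lagrange interpolation formula:
P(x) = Σ yᵢ × Lᵢ(x)
where Lᵢ(x) = Π_{j≠i} (x - xⱼ)/(xᵢ - xⱼ)

L_0(5.1) = (5.1 - 6)/(4 - 6) = 0.450000
L_1(5.1) = (5.1 - 4)/(6 - 4) = 0.550000

P(5.1) = (-5)×L_0(5.1) + 0×L_1(5.1)
P(5.1) = -2.250000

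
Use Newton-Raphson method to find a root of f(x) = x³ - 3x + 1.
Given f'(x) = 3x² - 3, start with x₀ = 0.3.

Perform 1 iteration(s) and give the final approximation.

f(x) = x³ - 3x + 1
f'(x) = 3x² - 3
x₀ = 0.3

Newton-Raphson formula: x_{n+1} = x_n - f(x_n)/f'(x_n)

Iteration 1:
  f(0.300000) = 0.127000
  f'(0.300000) = -2.730000
  x_1 = 0.300000 - 0.127000/(-2.730000) = 0.346520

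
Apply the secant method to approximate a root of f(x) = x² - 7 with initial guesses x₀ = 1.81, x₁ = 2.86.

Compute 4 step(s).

f(x) = x² - 7
x₀ = 1.81, x₁ = 2.86

Secant formula: x_{n+1} = x_n - f(x_n)(x_n - x_{n-1})/(f(x_n) - f(x_{n-1}))

Iteration 1:
  f(1.810000) = -3.723900
  f(2.860000) = 1.179600
  x_2 = 2.860000 - 1.179600×(2.860000 - 1.810000)/(1.179600 - (-3.723900))
       = 2.607409
Iteration 2:
  f(2.860000) = 1.179600
  f(2.607409) = -0.201418
  x_3 = 2.607409 - (-0.201418)×(2.607409 - 2.860000)/(-0.201418 - 1.179600)
       = 2.644249
Iteration 3:
  f(2.607409) = -0.201418
  f(2.644249) = -0.007948
  x_4 = 2.644249 - (-0.007948)×(2.644249 - 2.607409)/(-0.007948 - (-0.201418))
       = 2.645762
Iteration 4:
  f(2.644249) = -0.007948
  f(2.645762) = 0.000058
  x_5 = 2.645762 - 0.000058×(2.645762 - 2.644249)/(0.000058 - (-0.007948))
       = 2.645751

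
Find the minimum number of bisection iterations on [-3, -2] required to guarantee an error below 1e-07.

We need (b-a)/2^n ≤ 1e-07
(-2 - (-3))/2^n ≤ 1e-07
1/2^n ≤ 1e-07
2^n ≥ 10000000
n ≥ log₂(10000000) = 23.25
n ≥ 24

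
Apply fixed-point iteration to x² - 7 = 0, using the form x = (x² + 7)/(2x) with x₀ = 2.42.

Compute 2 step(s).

Equation: x² - 7 = 0
Fixed-point form: x = (x² + 7)/(2x)
x₀ = 2.42

x_1 = g(2.420000) = 2.656281
x_2 = g(2.656281) = 2.645772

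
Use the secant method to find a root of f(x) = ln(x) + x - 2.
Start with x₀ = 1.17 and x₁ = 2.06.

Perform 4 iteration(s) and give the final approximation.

f(x) = ln(x) + x - 2
x₀ = 1.17, x₁ = 2.06

Secant formula: x_{n+1} = x_n - f(x_n)(x_n - x_{n-1})/(f(x_n) - f(x_{n-1}))

Iteration 1:
  f(1.170000) = -0.672996
  f(2.060000) = 0.782706
  x_2 = 2.060000 - 0.782706×(2.060000 - 1.170000)/(0.782706 - (-0.672996))
       = 1.581462
Iteration 2:
  f(2.060000) = 0.782706
  f(1.581462) = 0.039812
  x_3 = 1.581462 - 0.039812×(1.581462 - 2.060000)/(0.039812 - 0.782706)
       = 1.555817
Iteration 3:
  f(1.581462) = 0.039812
  f(1.555817) = -0.002182
  x_4 = 1.555817 - (-0.002182)×(1.555817 - 1.581462)/(-0.002182 - 0.039812)
       = 1.557150
Iteration 4:
  f(1.555817) = -0.002182
  f(1.557150) = 0.000007
  x_5 = 1.557150 - 0.000007×(1.557150 - 1.555817)/(0.000007 - (-0.002182))
       = 1.557146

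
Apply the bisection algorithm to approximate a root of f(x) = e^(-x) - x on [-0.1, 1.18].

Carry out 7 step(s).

f(x) = e^(-x) - x
Initial interval: [-0.1, 1.18]

Iteration 1:
  c_1 = (-0.100000 + 1.180000)/2 = 0.540000
  f(c_1) = f(0.540000) = 0.042748
  f(a) × f(c) ≥ 0, new interval: [0.540000, 1.180000]
Iteration 2:
  c_2 = (0.540000 + 1.180000)/2 = 0.860000
  f(c_2) = f(0.860000) = -0.436838
  f(a) × f(c) < 0, new interval: [0.540000, 0.860000]
Iteration 3:
  c_3 = (0.540000 + 0.860000)/2 = 0.700000
  f(c_3) = f(0.700000) = -0.203415
  f(a) × f(c) < 0, new interval: [0.540000, 0.700000]
Iteration 4:
  c_4 = (0.540000 + 0.700000)/2 = 0.620000
  f(c_4) = f(0.620000) = -0.082056
  f(a) × f(c) < 0, new interval: [0.540000, 0.620000]
Iteration 5:
  c_5 = (0.540000 + 0.620000)/2 = 0.580000
  f(c_5) = f(0.580000) = -0.020102
  f(a) × f(c) < 0, new interval: [0.540000, 0.580000]
Iteration 6:
  c_6 = (0.540000 + 0.580000)/2 = 0.560000
  f(c_6) = f(0.560000) = 0.011209
  f(a) × f(c) ≥ 0, new interval: [0.560000, 0.580000]
Iteration 7:
  c_7 = (0.560000 + 0.580000)/2 = 0.570000
  f(c_7) = f(0.570000) = -0.004475
  f(a) × f(c) < 0, new interval: [0.560000, 0.570000]

After 7 iteration(s), the approximation is c_7 = 0.570000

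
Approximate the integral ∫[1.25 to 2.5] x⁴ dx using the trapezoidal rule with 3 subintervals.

f(x) = x⁴
a = 1.25, b = 2.5, n = 3
h = (b - a)/n = 0.416667

Trapezoidal rule: (h/2)[f(x₀) + 2f(x₁) + 2f(x₂) + ... + f(xₙ)]

x_0 = 1.2500, f(x_0) = 2.441406, coefficient = 1
x_1 = 1.6667, f(x_1) = 7.716049, coefficient = 2
x_2 = 2.0833, f(x_2) = 18.838011, coefficient = 2
x_3 = 2.5000, f(x_3) = 39.062500, coefficient = 1

I ≈ (0.416667/2) × 94.612027 = 19.710839
Exact value: 18.920898
Error: 0.789941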